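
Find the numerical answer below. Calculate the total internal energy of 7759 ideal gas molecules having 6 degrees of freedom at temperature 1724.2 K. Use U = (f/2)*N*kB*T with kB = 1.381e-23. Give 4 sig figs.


Step 1: f/2 = 6/2 = 3.0
Step 2: N*kB*T = 7759*1.381e-23*1724.2 = 1.848e-16
Step 3: U = 3.0 * 1.848e-16 = 5.543e-16 J

5.543e-16


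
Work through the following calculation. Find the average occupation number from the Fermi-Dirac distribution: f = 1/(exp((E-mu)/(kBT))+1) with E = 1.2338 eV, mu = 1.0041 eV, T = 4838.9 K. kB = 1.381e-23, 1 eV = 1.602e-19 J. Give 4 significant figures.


Step 1: (E - mu) = 1.2338 - 1.0041 = 0.2297 eV
Step 2: Convert: (E-mu)*eV = 3.68e-20 J
Step 3: x = (E-mu)*eV/(kB*T) = 0.5507
Step 4: f = 1/(exp(0.5507)+1) = 0.3657

0.3657


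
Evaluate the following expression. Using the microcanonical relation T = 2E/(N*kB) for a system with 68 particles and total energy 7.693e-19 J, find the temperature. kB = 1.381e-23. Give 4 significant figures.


Step 1: Numerator = 2*E = 2*7.693e-19 = 1.539e-18 J
Step 2: Denominator = N*kB = 68*1.381e-23 = 9.391e-22
Step 3: T = 1.539e-18 / 9.391e-22 = 1638 K

1638


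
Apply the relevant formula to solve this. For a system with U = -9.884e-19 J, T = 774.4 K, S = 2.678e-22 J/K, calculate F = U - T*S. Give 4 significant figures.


Step 1: T*S = 774.4 * 2.678e-22 = 2.074e-19 J
Step 2: F = U - T*S = -9.884e-19 - 2.074e-19
Step 3: F = -1.196e-18 J

-1.196e-18


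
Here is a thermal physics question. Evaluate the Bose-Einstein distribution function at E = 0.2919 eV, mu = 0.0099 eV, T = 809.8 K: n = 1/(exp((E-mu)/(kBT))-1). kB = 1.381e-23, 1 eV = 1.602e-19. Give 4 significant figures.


Step 1: (E - mu) = 0.282 eV
Step 2: x = (E-mu)*eV/(kB*T) = 0.282*1.602e-19/(1.381e-23*809.8) = 4.04
Step 3: exp(x) = 56.8
Step 4: n = 1/(exp(x)-1) = 0.01792

0.01792


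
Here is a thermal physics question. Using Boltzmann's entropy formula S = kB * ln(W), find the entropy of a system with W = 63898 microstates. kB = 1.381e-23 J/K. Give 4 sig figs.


Step 1: ln(W) = ln(63898) = 11.07
Step 2: S = kB * ln(W) = 1.381e-23 * 11.07
Step 3: S = 1.528e-22 J/K

1.528e-22


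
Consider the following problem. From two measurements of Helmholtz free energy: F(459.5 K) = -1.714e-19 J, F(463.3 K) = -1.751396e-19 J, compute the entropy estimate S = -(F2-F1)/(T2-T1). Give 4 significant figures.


Step 1: dF = F2 - F1 = -1.751396e-19 - (-1.714e-19) = -3.7396e-21 J
Step 2: dT = T2 - T1 = 463.3 - 459.5 = 3.8 K
Step 3: S = -dF/dT = -(-3.7396e-21)/3.8 = 9.841e-22 J/K

9.841e-22


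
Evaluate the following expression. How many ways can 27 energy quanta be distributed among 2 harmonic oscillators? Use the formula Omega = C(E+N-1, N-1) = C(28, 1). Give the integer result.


Step 1: Use binomial coefficient C(28, 1)
Step 2: Numerator = 28! / 27!
Step 3: Denominator = 1!
Step 4: Omega = 28

28


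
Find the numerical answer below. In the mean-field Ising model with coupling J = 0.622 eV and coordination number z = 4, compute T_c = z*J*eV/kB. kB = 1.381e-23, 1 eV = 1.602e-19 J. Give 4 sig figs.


Step 1: z*J = 4*0.622 = 2.488 eV
Step 2: Convert to Joules: 2.488*1.602e-19 = 3.986e-19 J
Step 3: T_c = 3.986e-19 / 1.381e-23 = 2.886e+04 K

2.886e+04


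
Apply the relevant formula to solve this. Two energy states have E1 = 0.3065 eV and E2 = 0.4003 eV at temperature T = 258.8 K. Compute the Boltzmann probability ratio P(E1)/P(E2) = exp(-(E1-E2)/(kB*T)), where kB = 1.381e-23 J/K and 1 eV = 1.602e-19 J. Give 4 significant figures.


Step 1: Compute energy difference dE = E1 - E2 = 0.3065 - 0.4003 = -0.0938 eV
Step 2: Convert to Joules: dE_J = -0.0938 * 1.602e-19 = -1.503e-20 J
Step 3: Compute exponent = -dE_J / (kB * T) = -(-1.503e-20) / (1.381e-23 * 258.8) = 4.204
Step 4: P(E1)/P(E2) = exp(4.204) = 66.98

66.98


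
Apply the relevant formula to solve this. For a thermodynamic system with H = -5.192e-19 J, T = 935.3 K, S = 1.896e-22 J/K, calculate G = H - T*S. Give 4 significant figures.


Step 1: T*S = 935.3 * 1.896e-22 = 1.773e-19 J
Step 2: G = H - T*S = -5.192e-19 - 1.773e-19
Step 3: G = -6.965e-19 J

-6.965e-19


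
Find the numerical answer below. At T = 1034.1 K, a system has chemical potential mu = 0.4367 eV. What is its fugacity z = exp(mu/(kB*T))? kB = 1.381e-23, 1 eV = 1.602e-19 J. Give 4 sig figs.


Step 1: Convert mu to Joules: 0.4367*1.602e-19 = 6.996e-20 J
Step 2: kB*T = 1.381e-23*1034.1 = 1.428e-20 J
Step 3: mu/(kB*T) = 4.899
Step 4: z = exp(4.899) = 134.1

134.1


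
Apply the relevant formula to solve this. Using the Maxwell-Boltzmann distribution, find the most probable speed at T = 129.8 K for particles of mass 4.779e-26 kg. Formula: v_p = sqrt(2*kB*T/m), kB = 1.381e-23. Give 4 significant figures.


Step 1: Numerator = 2*kB*T = 2*1.381e-23*129.8 = 3.585e-21
Step 2: Ratio = 3.585e-21 / 4.779e-26 = 7.502e+04
Step 3: v_p = sqrt(7.502e+04) = 273.9 m/s

273.9


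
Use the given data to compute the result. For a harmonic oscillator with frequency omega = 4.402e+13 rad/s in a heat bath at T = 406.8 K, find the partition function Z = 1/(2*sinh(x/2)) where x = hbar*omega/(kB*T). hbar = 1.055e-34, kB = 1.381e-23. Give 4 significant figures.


Step 1: Compute x = hbar*omega/(kB*T) = 1.055e-34*4.402e+13/(1.381e-23*406.8) = 0.8267
Step 2: x/2 = 0.4133
Step 3: sinh(x/2) = 0.4252
Step 4: Z = 1/(2*0.4252) = 1.176

1.176


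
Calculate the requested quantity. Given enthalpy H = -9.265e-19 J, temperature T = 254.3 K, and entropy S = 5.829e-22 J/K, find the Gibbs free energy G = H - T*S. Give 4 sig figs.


Step 1: T*S = 254.3 * 5.829e-22 = 1.482e-19 J
Step 2: G = H - T*S = -9.265e-19 - 1.482e-19
Step 3: G = -1.075e-18 J

-1.075e-18


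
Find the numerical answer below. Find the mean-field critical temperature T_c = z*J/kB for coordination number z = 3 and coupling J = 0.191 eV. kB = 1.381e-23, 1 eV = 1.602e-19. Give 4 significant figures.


Step 1: z*J = 3*0.191 = 0.573 eV
Step 2: Convert to Joules: 0.573*1.602e-19 = 9.179e-20 J
Step 3: T_c = 9.179e-20 / 1.381e-23 = 6647 K

6647


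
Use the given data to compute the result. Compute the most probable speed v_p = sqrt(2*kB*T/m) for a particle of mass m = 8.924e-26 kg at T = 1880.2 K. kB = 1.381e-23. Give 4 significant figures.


Step 1: Numerator = 2*kB*T = 2*1.381e-23*1880.2 = 5.193e-20
Step 2: Ratio = 5.193e-20 / 8.924e-26 = 5.819e+05
Step 3: v_p = sqrt(5.819e+05) = 762.8 m/s

762.8


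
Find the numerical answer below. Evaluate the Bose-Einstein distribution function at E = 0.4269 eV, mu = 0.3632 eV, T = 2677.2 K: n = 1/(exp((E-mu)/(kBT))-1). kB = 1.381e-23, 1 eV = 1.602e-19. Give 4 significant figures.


Step 1: (E - mu) = 0.0637 eV
Step 2: x = (E-mu)*eV/(kB*T) = 0.0637*1.602e-19/(1.381e-23*2677.2) = 0.276
Step 3: exp(x) = 1.318
Step 4: n = 1/(exp(x)-1) = 3.146

3.146


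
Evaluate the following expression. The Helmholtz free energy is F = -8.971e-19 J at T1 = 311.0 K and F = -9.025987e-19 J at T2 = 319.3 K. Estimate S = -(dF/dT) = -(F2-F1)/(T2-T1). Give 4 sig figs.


Step 1: dF = F2 - F1 = -9.025987e-19 - (-8.971e-19) = -5.4987e-21 J
Step 2: dT = T2 - T1 = 319.3 - 311.0 = 8.3 K
Step 3: S = -dF/dT = -(-5.4987e-21)/8.3 = 6.625e-22 J/K

6.625e-22


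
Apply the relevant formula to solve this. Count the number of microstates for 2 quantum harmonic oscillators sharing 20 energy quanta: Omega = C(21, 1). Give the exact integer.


Step 1: Use binomial coefficient C(21, 1)
Step 2: Numerator = 21! / 20!
Step 3: Denominator = 1!
Step 4: Omega = 21

21


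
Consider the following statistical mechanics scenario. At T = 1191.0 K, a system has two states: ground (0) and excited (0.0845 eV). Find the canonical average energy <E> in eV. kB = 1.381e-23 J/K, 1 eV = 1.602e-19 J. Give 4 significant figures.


Step 1: beta*E = 0.0845*1.602e-19/(1.381e-23*1191.0) = 0.823
Step 2: exp(-beta*E) = 0.4391
Step 3: <E> = 0.0845*0.4391/(1+0.4391) = 0.02578 eV

0.02578


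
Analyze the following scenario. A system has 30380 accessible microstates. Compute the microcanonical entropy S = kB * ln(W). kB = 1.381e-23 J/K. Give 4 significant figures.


Step 1: ln(W) = ln(30380) = 10.32
Step 2: S = kB * ln(W) = 1.381e-23 * 10.32
Step 3: S = 1.425e-22 J/K

1.425e-22


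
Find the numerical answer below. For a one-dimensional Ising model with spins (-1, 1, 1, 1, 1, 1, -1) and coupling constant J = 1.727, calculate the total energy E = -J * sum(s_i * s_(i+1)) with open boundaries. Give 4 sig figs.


Step 1: Nearest-neighbor products: -1, 1, 1, 1, 1, -1
Step 2: Sum of products = 2
Step 3: E = -1.727 * 2 = -3.454

-3.454


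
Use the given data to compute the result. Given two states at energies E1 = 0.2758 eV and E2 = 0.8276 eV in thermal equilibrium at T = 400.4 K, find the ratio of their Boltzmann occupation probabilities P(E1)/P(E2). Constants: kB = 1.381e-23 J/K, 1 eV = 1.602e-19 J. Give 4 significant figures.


Step 1: Compute energy difference dE = E1 - E2 = 0.2758 - 0.8276 = -0.5518 eV
Step 2: Convert to Joules: dE_J = -0.5518 * 1.602e-19 = -8.84e-20 J
Step 3: Compute exponent = -dE_J / (kB * T) = -(-8.84e-20) / (1.381e-23 * 400.4) = 15.99
Step 4: P(E1)/P(E2) = exp(15.99) = 8.768e+06

8.768e+06


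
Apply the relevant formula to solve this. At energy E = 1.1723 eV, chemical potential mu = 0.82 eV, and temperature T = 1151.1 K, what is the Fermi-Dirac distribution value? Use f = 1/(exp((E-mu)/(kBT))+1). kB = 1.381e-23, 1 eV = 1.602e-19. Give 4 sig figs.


Step 1: (E - mu) = 1.1723 - 0.82 = 0.3523 eV
Step 2: Convert: (E-mu)*eV = 5.644e-20 J
Step 3: x = (E-mu)*eV/(kB*T) = 3.55
Step 4: f = 1/(exp(3.55)+1) = 0.02791

0.02791


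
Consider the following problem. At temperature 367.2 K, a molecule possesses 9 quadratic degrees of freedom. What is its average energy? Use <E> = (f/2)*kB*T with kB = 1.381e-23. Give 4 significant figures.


Step 1: f/2 = 9/2 = 4.5
Step 2: kB*T = 1.381e-23 * 367.2 = 5.071e-21
Step 3: <E> = 4.5 * 5.071e-21 = 2.282e-20 J

2.282e-20


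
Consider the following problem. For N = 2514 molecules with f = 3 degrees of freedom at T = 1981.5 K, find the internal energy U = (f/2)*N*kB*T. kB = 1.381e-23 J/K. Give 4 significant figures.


Step 1: f/2 = 3/2 = 1.5
Step 2: N*kB*T = 2514*1.381e-23*1981.5 = 6.879e-17
Step 3: U = 1.5 * 6.879e-17 = 1.032e-16 J

1.032e-16


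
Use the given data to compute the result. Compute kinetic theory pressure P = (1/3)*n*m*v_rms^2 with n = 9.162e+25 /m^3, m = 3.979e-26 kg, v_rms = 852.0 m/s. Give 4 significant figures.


Step 1: v_rms^2 = 852.0^2 = 7.259e+05
Step 2: n*m = 9.162e+25*3.979e-26 = 3.646
Step 3: P = (1/3)*3.646*7.259e+05 = 8.821e+05 Pa

8.821e+05


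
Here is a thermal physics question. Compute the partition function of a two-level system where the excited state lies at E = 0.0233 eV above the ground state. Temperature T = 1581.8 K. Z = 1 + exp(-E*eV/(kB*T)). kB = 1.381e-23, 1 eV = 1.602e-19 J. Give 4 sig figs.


Step 1: Compute beta*E = E*eV/(kB*T) = 0.0233*1.602e-19/(1.381e-23*1581.8) = 0.1709
Step 2: exp(-beta*E) = exp(-0.1709) = 0.8429
Step 3: Z = 1 + 0.8429 = 1.843

1.843


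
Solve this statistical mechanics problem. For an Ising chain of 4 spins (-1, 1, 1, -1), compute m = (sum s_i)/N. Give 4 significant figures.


Step 1: Count up spins (+1): 2, down spins (-1): 2
Step 2: Total magnetization M = 2 - 2 = 0
Step 3: m = M/N = 0/4 = 0

0


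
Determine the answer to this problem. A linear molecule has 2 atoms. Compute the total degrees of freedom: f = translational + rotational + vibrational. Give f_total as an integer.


Step 1: Translational DOF = 3
Step 2: Rotational DOF (linear) = 2
Step 3: Vibrational DOF = 3*2 - 5 = 1
Step 4: Total = 3 + 2 + 1 = 6

6


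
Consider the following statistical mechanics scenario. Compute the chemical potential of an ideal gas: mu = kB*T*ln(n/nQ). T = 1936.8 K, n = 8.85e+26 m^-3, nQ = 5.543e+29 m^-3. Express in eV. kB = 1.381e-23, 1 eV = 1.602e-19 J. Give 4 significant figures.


Step 1: n/nQ = 8.85e+26/5.543e+29 = 0.001597
Step 2: ln(n/nQ) = -6.44
Step 3: mu = kB*T*ln(n/nQ) = 2.675e-20*-6.44 = -1.722e-19 J
Step 4: Convert to eV: -1.722e-19/1.602e-19 = -1.075 eV

-1.075


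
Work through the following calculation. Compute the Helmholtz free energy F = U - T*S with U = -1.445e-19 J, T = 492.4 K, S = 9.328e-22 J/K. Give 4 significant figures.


Step 1: T*S = 492.4 * 9.328e-22 = 4.593e-19 J
Step 2: F = U - T*S = -1.445e-19 - 4.593e-19
Step 3: F = -6.038e-19 J

-6.038e-19


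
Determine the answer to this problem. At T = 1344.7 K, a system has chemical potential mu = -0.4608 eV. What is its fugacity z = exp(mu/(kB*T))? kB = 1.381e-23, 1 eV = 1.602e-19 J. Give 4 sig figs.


Step 1: Convert mu to Joules: -0.4608*1.602e-19 = -7.382e-20 J
Step 2: kB*T = 1.381e-23*1344.7 = 1.857e-20 J
Step 3: mu/(kB*T) = -3.975
Step 4: z = exp(-3.975) = 0.01878

0.01878


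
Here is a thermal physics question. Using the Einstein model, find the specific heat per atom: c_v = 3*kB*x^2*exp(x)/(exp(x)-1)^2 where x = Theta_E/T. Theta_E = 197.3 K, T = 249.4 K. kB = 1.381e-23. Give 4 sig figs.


Step 1: x = Theta_E/T = 197.3/249.4 = 0.7911
Step 2: x^2 = 0.6258
Step 3: exp(x) = 2.206
Step 4: c_v = 3*1.381e-23*0.6258*2.206/(2.206-1)^2 = 3.934e-23

3.934e-23


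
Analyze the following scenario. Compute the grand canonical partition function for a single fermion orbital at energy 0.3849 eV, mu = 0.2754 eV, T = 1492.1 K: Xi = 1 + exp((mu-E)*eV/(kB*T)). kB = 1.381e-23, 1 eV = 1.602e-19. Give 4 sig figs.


Step 1: (mu - E) = 0.2754 - 0.3849 = -0.1095 eV
Step 2: x = (mu-E)*eV/(kB*T) = -0.1095*1.602e-19/(1.381e-23*1492.1) = -0.8513
Step 3: exp(x) = 0.4269
Step 4: Xi = 1 + 0.4269 = 1.427

1.427


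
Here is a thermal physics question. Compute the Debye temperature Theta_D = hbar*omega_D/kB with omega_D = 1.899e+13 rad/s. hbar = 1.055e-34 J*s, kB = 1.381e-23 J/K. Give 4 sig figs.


Step 1: hbar*omega_D = 1.055e-34 * 1.899e+13 = 2.003e-21 J
Step 2: Theta_D = 2.003e-21 / 1.381e-23
Step 3: Theta_D = 145.1 K

145.1


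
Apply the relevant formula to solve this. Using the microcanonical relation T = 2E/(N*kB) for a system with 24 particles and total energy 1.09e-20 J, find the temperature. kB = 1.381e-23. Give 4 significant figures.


Step 1: Numerator = 2*E = 2*1.09e-20 = 2.18e-20 J
Step 2: Denominator = N*kB = 24*1.381e-23 = 3.314e-22
Step 3: T = 2.18e-20 / 3.314e-22 = 65.77 K

65.77


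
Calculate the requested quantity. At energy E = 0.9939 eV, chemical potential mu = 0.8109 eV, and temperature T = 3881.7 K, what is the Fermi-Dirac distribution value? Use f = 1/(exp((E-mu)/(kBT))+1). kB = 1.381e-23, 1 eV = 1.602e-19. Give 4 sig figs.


Step 1: (E - mu) = 0.9939 - 0.8109 = 0.183 eV
Step 2: Convert: (E-mu)*eV = 2.932e-20 J
Step 3: x = (E-mu)*eV/(kB*T) = 0.5469
Step 4: f = 1/(exp(0.5469)+1) = 0.3666

0.3666


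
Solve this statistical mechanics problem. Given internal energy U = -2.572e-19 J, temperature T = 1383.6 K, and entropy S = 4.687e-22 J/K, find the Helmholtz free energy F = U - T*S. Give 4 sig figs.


Step 1: T*S = 1383.6 * 4.687e-22 = 6.485e-19 J
Step 2: F = U - T*S = -2.572e-19 - 6.485e-19
Step 3: F = -9.057e-19 J

-9.057e-19


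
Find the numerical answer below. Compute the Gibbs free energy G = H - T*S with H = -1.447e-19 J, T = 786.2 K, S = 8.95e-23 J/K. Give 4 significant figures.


Step 1: T*S = 786.2 * 8.95e-23 = 7.036e-20 J
Step 2: G = H - T*S = -1.447e-19 - 7.036e-20
Step 3: G = -2.151e-19 J

-2.151e-19


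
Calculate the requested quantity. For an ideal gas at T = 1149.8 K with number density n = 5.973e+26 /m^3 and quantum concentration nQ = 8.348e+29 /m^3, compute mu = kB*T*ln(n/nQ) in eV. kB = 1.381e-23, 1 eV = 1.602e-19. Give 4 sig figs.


Step 1: n/nQ = 5.973e+26/8.348e+29 = 0.0007155
Step 2: ln(n/nQ) = -7.243
Step 3: mu = kB*T*ln(n/nQ) = 1.588e-20*-7.243 = -1.15e-19 J
Step 4: Convert to eV: -1.15e-19/1.602e-19 = -0.7179 eV

-0.7179


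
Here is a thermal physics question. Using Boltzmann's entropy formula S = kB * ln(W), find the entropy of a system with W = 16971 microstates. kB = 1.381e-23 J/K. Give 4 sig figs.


Step 1: ln(W) = ln(16971) = 9.739
Step 2: S = kB * ln(W) = 1.381e-23 * 9.739
Step 3: S = 1.345e-22 J/K

1.345e-22


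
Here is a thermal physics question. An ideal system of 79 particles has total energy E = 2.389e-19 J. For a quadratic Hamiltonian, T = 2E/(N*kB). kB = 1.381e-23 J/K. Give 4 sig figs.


Step 1: Numerator = 2*E = 2*2.389e-19 = 4.778e-19 J
Step 2: Denominator = N*kB = 79*1.381e-23 = 1.091e-21
Step 3: T = 4.778e-19 / 1.091e-21 = 438 K

438


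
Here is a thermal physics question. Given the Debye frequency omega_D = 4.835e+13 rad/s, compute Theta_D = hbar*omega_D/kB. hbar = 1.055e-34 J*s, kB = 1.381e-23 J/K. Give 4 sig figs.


Step 1: hbar*omega_D = 1.055e-34 * 4.835e+13 = 5.101e-21 J
Step 2: Theta_D = 5.101e-21 / 1.381e-23
Step 3: Theta_D = 369.4 K

369.4


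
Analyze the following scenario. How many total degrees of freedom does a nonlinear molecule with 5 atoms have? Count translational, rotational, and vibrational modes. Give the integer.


Step 1: Translational DOF = 3
Step 2: Rotational DOF (nonlinear) = 3
Step 3: Vibrational DOF = 3*5 - 6 = 9
Step 4: Total = 3 + 3 + 9 = 15

15


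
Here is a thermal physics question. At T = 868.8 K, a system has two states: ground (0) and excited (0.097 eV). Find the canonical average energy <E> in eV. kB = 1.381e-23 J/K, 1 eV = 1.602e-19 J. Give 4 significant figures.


Step 1: beta*E = 0.097*1.602e-19/(1.381e-23*868.8) = 1.295
Step 2: exp(-beta*E) = 0.2739
Step 3: <E> = 0.097*0.2739/(1+0.2739) = 0.02085 eV

0.02085


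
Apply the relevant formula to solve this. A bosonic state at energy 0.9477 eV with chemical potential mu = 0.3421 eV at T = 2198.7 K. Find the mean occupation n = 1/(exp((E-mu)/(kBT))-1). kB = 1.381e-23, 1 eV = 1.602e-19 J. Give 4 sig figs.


Step 1: (E - mu) = 0.6056 eV
Step 2: x = (E-mu)*eV/(kB*T) = 0.6056*1.602e-19/(1.381e-23*2198.7) = 3.195
Step 3: exp(x) = 24.41
Step 4: n = 1/(exp(x)-1) = 0.04271

0.04271


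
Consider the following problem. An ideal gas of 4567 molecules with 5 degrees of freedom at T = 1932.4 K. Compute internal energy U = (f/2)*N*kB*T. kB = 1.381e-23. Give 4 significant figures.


Step 1: f/2 = 5/2 = 2.5
Step 2: N*kB*T = 4567*1.381e-23*1932.4 = 1.219e-16
Step 3: U = 2.5 * 1.219e-16 = 3.047e-16 J

3.047e-16


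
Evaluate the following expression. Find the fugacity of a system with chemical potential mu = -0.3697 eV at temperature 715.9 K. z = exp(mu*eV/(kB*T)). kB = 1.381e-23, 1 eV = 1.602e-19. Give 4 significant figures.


Step 1: Convert mu to Joules: -0.3697*1.602e-19 = -5.923e-20 J
Step 2: kB*T = 1.381e-23*715.9 = 9.887e-21 J
Step 3: mu/(kB*T) = -5.991
Step 4: z = exp(-5.991) = 0.002502

0.002502


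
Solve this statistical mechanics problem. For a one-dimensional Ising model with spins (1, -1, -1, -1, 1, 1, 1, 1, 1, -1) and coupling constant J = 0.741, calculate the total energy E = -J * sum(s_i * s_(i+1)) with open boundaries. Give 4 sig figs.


Step 1: Nearest-neighbor products: -1, 1, 1, -1, 1, 1, 1, 1, -1
Step 2: Sum of products = 3
Step 3: E = -0.741 * 3 = -2.223

-2.223


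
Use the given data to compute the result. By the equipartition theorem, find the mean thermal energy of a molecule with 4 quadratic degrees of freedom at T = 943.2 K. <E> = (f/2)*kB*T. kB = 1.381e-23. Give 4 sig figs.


Step 1: f/2 = 4/2 = 2
Step 2: kB*T = 1.381e-23 * 943.2 = 1.303e-20
Step 3: <E> = 2 * 1.303e-20 = 2.605e-20 J

2.605e-20


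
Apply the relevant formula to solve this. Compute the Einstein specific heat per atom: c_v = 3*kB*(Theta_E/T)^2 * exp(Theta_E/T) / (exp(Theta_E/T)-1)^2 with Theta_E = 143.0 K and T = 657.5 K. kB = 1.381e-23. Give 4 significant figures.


Step 1: x = Theta_E/T = 143.0/657.5 = 0.2175
Step 2: x^2 = 0.0473
Step 3: exp(x) = 1.243
Step 4: c_v = 3*1.381e-23*0.0473*1.243/(1.243-1)^2 = 4.127e-23

4.127e-23


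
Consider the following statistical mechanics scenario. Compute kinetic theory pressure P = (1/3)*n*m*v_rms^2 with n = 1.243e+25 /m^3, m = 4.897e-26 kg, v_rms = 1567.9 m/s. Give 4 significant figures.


Step 1: v_rms^2 = 1567.9^2 = 2.458e+06
Step 2: n*m = 1.243e+25*4.897e-26 = 0.6087
Step 3: P = (1/3)*0.6087*2.458e+06 = 4.988e+05 Pa

4.988e+05


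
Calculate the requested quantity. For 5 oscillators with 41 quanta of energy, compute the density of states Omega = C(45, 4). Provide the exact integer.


Step 1: Use binomial coefficient C(45, 4)
Step 2: Numerator = 45! / 41!
Step 3: Denominator = 4!
Step 4: Omega = 148995

148995


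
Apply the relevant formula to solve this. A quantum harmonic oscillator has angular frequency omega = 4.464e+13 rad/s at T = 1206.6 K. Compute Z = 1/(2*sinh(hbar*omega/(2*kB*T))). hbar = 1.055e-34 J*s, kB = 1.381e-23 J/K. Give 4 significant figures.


Step 1: Compute x = hbar*omega/(kB*T) = 1.055e-34*4.464e+13/(1.381e-23*1206.6) = 0.2826
Step 2: x/2 = 0.1413
Step 3: sinh(x/2) = 0.1418
Step 4: Z = 1/(2*0.1418) = 3.526

3.526


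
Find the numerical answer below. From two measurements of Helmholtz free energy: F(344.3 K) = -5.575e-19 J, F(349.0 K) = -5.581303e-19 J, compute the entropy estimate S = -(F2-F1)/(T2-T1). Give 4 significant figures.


Step 1: dF = F2 - F1 = -5.581303e-19 - (-5.575e-19) = -6.303e-22 J
Step 2: dT = T2 - T1 = 349.0 - 344.3 = 4.7 K
Step 3: S = -dF/dT = -(-6.303e-22)/4.7 = 1.341e-22 J/K

1.341e-22


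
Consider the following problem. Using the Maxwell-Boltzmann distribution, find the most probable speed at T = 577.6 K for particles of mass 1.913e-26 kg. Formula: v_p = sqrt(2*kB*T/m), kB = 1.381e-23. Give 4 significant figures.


Step 1: Numerator = 2*kB*T = 2*1.381e-23*577.6 = 1.595e-20
Step 2: Ratio = 1.595e-20 / 1.913e-26 = 8.339e+05
Step 3: v_p = sqrt(8.339e+05) = 913.2 m/s

913.2


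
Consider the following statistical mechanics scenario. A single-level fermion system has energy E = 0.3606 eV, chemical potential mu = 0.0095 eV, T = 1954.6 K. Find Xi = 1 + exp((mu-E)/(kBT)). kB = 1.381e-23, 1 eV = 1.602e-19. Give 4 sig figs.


Step 1: (mu - E) = 0.0095 - 0.3606 = -0.3511 eV
Step 2: x = (mu-E)*eV/(kB*T) = -0.3511*1.602e-19/(1.381e-23*1954.6) = -2.084
Step 3: exp(x) = 0.1245
Step 4: Xi = 1 + 0.1245 = 1.124

1.124


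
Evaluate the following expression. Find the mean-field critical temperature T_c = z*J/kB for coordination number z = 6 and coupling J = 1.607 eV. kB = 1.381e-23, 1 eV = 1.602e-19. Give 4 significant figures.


Step 1: z*J = 6*1.607 = 9.642 eV
Step 2: Convert to Joules: 9.642*1.602e-19 = 1.545e-18 J
Step 3: T_c = 1.545e-18 / 1.381e-23 = 1.118e+05 K

1.118e+05


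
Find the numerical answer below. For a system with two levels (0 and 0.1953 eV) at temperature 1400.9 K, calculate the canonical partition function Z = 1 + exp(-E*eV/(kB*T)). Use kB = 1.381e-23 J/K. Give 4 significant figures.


Step 1: Compute beta*E = E*eV/(kB*T) = 0.1953*1.602e-19/(1.381e-23*1400.9) = 1.617
Step 2: exp(-beta*E) = exp(-1.617) = 0.1985
Step 3: Z = 1 + 0.1985 = 1.198

1.198


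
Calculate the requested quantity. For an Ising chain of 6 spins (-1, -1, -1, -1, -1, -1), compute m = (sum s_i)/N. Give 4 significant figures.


Step 1: Count up spins (+1): 0, down spins (-1): 6
Step 2: Total magnetization M = 0 - 6 = -6
Step 3: m = M/N = -6/6 = -1

-1


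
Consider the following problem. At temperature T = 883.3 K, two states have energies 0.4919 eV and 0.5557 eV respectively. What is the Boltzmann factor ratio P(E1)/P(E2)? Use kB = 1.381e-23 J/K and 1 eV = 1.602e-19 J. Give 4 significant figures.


Step 1: Compute energy difference dE = E1 - E2 = 0.4919 - 0.5557 = -0.0638 eV
Step 2: Convert to Joules: dE_J = -0.0638 * 1.602e-19 = -1.022e-20 J
Step 3: Compute exponent = -dE_J / (kB * T) = -(-1.022e-20) / (1.381e-23 * 883.3) = 0.8379
Step 4: P(E1)/P(E2) = exp(0.8379) = 2.311

2.311


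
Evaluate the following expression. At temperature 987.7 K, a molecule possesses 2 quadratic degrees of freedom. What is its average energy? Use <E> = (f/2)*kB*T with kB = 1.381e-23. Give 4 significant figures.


Step 1: f/2 = 2/2 = 1
Step 2: kB*T = 1.381e-23 * 987.7 = 1.364e-20
Step 3: <E> = 1 * 1.364e-20 = 1.364e-20 J

1.364e-20


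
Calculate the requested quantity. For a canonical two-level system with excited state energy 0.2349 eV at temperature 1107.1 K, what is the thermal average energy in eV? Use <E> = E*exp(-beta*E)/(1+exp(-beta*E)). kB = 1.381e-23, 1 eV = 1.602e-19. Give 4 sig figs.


Step 1: beta*E = 0.2349*1.602e-19/(1.381e-23*1107.1) = 2.461
Step 2: exp(-beta*E) = 0.08532
Step 3: <E> = 0.2349*0.08532/(1+0.08532) = 0.01847 eV

0.01847


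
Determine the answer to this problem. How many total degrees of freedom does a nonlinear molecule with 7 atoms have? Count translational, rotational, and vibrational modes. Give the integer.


Step 1: Translational DOF = 3
Step 2: Rotational DOF (nonlinear) = 3
Step 3: Vibrational DOF = 3*7 - 6 = 15
Step 4: Total = 3 + 3 + 15 = 21

21


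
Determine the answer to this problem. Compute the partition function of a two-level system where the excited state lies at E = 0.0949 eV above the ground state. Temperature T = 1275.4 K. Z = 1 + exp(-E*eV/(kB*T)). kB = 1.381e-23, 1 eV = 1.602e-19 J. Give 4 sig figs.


Step 1: Compute beta*E = E*eV/(kB*T) = 0.0949*1.602e-19/(1.381e-23*1275.4) = 0.8632
Step 2: exp(-beta*E) = exp(-0.8632) = 0.4218
Step 3: Z = 1 + 0.4218 = 1.422

1.422


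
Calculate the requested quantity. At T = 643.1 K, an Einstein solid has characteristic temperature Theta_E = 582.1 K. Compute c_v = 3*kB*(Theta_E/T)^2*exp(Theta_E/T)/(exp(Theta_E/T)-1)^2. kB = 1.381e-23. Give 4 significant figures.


Step 1: x = Theta_E/T = 582.1/643.1 = 0.9051
Step 2: x^2 = 0.8193
Step 3: exp(x) = 2.472
Step 4: c_v = 3*1.381e-23*0.8193*2.472/(2.472-1)^2 = 3.871e-23

3.871e-23


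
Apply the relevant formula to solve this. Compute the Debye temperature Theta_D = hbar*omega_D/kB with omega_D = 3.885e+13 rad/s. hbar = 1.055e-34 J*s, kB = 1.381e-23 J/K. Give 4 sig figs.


Step 1: hbar*omega_D = 1.055e-34 * 3.885e+13 = 4.099e-21 J
Step 2: Theta_D = 4.099e-21 / 1.381e-23
Step 3: Theta_D = 296.8 K

296.8


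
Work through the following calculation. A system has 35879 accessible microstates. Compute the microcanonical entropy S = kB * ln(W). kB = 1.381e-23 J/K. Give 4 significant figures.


Step 1: ln(W) = ln(35879) = 10.49
Step 2: S = kB * ln(W) = 1.381e-23 * 10.49
Step 3: S = 1.448e-22 J/K

1.448e-22


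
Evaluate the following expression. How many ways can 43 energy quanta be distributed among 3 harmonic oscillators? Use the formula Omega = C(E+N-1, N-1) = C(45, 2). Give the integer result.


Step 1: Use binomial coefficient C(45, 2)
Step 2: Numerator = 45! / 43!
Step 3: Denominator = 2!
Step 4: Omega = 990

990


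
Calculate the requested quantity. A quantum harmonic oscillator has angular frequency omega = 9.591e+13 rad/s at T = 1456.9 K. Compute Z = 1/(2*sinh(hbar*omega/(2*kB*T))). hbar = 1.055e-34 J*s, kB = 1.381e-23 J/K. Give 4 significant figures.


Step 1: Compute x = hbar*omega/(kB*T) = 1.055e-34*9.591e+13/(1.381e-23*1456.9) = 0.5029
Step 2: x/2 = 0.2515
Step 3: sinh(x/2) = 0.2541
Step 4: Z = 1/(2*0.2541) = 1.968

1.968


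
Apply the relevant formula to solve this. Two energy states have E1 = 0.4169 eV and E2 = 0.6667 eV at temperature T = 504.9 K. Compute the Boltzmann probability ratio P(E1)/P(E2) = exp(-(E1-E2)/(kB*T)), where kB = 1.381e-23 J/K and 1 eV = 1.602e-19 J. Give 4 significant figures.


Step 1: Compute energy difference dE = E1 - E2 = 0.4169 - 0.6667 = -0.2498 eV
Step 2: Convert to Joules: dE_J = -0.2498 * 1.602e-19 = -4.002e-20 J
Step 3: Compute exponent = -dE_J / (kB * T) = -(-4.002e-20) / (1.381e-23 * 504.9) = 5.739
Step 4: P(E1)/P(E2) = exp(5.739) = 310.8

310.8


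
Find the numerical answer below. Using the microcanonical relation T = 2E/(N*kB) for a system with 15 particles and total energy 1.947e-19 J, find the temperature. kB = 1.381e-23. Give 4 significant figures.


Step 1: Numerator = 2*E = 2*1.947e-19 = 3.894e-19 J
Step 2: Denominator = N*kB = 15*1.381e-23 = 2.071e-22
Step 3: T = 3.894e-19 / 2.071e-22 = 1880 K

1880


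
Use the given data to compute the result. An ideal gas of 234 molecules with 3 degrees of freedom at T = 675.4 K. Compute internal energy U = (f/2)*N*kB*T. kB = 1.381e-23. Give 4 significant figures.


Step 1: f/2 = 3/2 = 1.5
Step 2: N*kB*T = 234*1.381e-23*675.4 = 2.183e-18
Step 3: U = 1.5 * 2.183e-18 = 3.274e-18 J

3.274e-18


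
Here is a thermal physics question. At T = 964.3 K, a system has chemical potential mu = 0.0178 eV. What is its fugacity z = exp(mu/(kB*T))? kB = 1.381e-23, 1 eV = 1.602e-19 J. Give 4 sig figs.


Step 1: Convert mu to Joules: 0.0178*1.602e-19 = 2.852e-21 J
Step 2: kB*T = 1.381e-23*964.3 = 1.332e-20 J
Step 3: mu/(kB*T) = 0.2141
Step 4: z = exp(0.2141) = 1.239

1.239


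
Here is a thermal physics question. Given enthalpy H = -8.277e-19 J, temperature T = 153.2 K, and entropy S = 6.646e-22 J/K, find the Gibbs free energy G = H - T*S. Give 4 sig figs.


Step 1: T*S = 153.2 * 6.646e-22 = 1.018e-19 J
Step 2: G = H - T*S = -8.277e-19 - 1.018e-19
Step 3: G = -9.295e-19 J

-9.295e-19


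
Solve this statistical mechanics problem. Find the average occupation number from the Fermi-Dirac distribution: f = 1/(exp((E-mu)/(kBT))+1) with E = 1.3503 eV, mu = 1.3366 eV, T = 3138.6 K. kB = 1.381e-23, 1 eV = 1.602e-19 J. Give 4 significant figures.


Step 1: (E - mu) = 1.3503 - 1.3366 = 0.0137 eV
Step 2: Convert: (E-mu)*eV = 2.195e-21 J
Step 3: x = (E-mu)*eV/(kB*T) = 0.05064
Step 4: f = 1/(exp(0.05064)+1) = 0.4873

0.4873


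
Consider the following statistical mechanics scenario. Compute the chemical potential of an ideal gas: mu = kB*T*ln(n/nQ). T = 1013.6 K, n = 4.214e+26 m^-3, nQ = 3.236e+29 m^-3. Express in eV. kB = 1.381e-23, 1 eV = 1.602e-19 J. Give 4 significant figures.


Step 1: n/nQ = 4.214e+26/3.236e+29 = 0.001302
Step 2: ln(n/nQ) = -6.644
Step 3: mu = kB*T*ln(n/nQ) = 1.4e-20*-6.644 = -9.3e-20 J
Step 4: Convert to eV: -9.3e-20/1.602e-19 = -0.5805 eV

-0.5805


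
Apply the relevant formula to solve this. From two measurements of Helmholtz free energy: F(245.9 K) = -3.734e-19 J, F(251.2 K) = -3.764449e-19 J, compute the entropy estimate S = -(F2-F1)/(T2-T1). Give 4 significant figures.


Step 1: dF = F2 - F1 = -3.764449e-19 - (-3.734e-19) = -3.0449e-21 J
Step 2: dT = T2 - T1 = 251.2 - 245.9 = 5.3 K
Step 3: S = -dF/dT = -(-3.0449e-21)/5.3 = 5.745e-22 J/K

5.745e-22


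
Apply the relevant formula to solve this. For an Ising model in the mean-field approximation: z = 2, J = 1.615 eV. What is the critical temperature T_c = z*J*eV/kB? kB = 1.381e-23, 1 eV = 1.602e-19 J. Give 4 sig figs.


Step 1: z*J = 2*1.615 = 3.23 eV
Step 2: Convert to Joules: 3.23*1.602e-19 = 5.174e-19 J
Step 3: T_c = 5.174e-19 / 1.381e-23 = 3.747e+04 K

3.747e+04


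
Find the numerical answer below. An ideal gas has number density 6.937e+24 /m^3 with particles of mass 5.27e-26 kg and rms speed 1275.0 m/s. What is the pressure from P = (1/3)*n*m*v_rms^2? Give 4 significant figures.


Step 1: v_rms^2 = 1275.0^2 = 1.626e+06
Step 2: n*m = 6.937e+24*5.27e-26 = 0.3656
Step 3: P = (1/3)*0.3656*1.626e+06 = 1.981e+05 Pa

1.981e+05


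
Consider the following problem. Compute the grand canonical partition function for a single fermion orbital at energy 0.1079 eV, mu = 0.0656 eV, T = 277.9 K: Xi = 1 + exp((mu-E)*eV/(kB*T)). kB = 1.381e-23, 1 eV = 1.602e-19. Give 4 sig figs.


Step 1: (mu - E) = 0.0656 - 0.1079 = -0.0423 eV
Step 2: x = (mu-E)*eV/(kB*T) = -0.0423*1.602e-19/(1.381e-23*277.9) = -1.766
Step 3: exp(x) = 0.1711
Step 4: Xi = 1 + 0.1711 = 1.171

1.171


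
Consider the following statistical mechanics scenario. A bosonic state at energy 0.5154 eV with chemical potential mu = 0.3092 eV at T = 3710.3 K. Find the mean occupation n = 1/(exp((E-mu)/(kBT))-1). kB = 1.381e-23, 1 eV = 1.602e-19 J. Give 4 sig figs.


Step 1: (E - mu) = 0.2062 eV
Step 2: x = (E-mu)*eV/(kB*T) = 0.2062*1.602e-19/(1.381e-23*3710.3) = 0.6447
Step 3: exp(x) = 1.905
Step 4: n = 1/(exp(x)-1) = 1.104

1.104


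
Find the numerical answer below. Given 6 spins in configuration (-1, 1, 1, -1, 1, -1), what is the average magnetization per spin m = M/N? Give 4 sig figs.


Step 1: Count up spins (+1): 3, down spins (-1): 3
Step 2: Total magnetization M = 3 - 3 = 0
Step 3: m = M/N = 0/6 = 0

0


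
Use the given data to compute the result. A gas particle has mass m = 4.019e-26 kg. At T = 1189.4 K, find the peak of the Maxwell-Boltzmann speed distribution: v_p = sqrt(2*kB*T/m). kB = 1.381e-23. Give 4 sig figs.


Step 1: Numerator = 2*kB*T = 2*1.381e-23*1189.4 = 3.285e-20
Step 2: Ratio = 3.285e-20 / 4.019e-26 = 8.174e+05
Step 3: v_p = sqrt(8.174e+05) = 904.1 m/s

904.1


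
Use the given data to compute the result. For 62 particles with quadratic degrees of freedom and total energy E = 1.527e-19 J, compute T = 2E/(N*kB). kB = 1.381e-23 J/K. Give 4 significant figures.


Step 1: Numerator = 2*E = 2*1.527e-19 = 3.054e-19 J
Step 2: Denominator = N*kB = 62*1.381e-23 = 8.562e-22
Step 3: T = 3.054e-19 / 8.562e-22 = 356.7 K

356.7


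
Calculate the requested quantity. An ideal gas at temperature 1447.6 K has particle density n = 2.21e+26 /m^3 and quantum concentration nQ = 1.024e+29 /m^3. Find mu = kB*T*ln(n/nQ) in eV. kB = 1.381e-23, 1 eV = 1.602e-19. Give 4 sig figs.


Step 1: n/nQ = 2.21e+26/1.024e+29 = 0.002158
Step 2: ln(n/nQ) = -6.138
Step 3: mu = kB*T*ln(n/nQ) = 1.999e-20*-6.138 = -1.227e-19 J
Step 4: Convert to eV: -1.227e-19/1.602e-19 = -0.766 eV

-0.766


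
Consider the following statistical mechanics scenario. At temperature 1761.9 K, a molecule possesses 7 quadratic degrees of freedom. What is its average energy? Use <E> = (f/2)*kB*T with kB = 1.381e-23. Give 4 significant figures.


Step 1: f/2 = 7/2 = 3.5
Step 2: kB*T = 1.381e-23 * 1761.9 = 2.433e-20
Step 3: <E> = 3.5 * 2.433e-20 = 8.516e-20 J

8.516e-20


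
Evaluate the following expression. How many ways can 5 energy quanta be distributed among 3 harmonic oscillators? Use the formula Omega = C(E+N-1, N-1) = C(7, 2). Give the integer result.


Step 1: Use binomial coefficient C(7, 2)
Step 2: Numerator = 7! / 5!
Step 3: Denominator = 2!
Step 4: Omega = 21

21


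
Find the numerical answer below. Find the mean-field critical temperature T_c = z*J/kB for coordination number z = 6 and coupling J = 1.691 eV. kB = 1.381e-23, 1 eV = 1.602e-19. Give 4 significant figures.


Step 1: z*J = 6*1.691 = 10.15 eV
Step 2: Convert to Joules: 10.15*1.602e-19 = 1.625e-18 J
Step 3: T_c = 1.625e-18 / 1.381e-23 = 1.177e+05 K

1.177e+05


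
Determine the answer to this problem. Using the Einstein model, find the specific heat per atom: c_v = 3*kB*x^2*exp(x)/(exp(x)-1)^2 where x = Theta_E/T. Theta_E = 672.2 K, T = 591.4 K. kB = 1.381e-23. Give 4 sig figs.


Step 1: x = Theta_E/T = 672.2/591.4 = 1.137
Step 2: x^2 = 1.292
Step 3: exp(x) = 3.116
Step 4: c_v = 3*1.381e-23*1.292*3.116/(3.116-1)^2 = 3.724e-23

3.724e-23


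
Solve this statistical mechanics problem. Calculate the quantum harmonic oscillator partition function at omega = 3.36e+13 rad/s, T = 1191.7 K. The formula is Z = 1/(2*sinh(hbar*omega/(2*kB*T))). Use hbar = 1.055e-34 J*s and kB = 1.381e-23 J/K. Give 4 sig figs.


Step 1: Compute x = hbar*omega/(kB*T) = 1.055e-34*3.36e+13/(1.381e-23*1191.7) = 0.2154
Step 2: x/2 = 0.1077
Step 3: sinh(x/2) = 0.1079
Step 4: Z = 1/(2*0.1079) = 4.634

4.634


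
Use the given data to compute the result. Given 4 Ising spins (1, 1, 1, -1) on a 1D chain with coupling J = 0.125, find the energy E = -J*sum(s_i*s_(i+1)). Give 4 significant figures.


Step 1: Nearest-neighbor products: 1, 1, -1
Step 2: Sum of products = 1
Step 3: E = -0.125 * 1 = -0.125

-0.125


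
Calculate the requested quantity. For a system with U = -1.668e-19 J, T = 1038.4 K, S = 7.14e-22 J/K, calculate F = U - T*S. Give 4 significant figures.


Step 1: T*S = 1038.4 * 7.14e-22 = 7.414e-19 J
Step 2: F = U - T*S = -1.668e-19 - 7.414e-19
Step 3: F = -9.082e-19 J

-9.082e-19


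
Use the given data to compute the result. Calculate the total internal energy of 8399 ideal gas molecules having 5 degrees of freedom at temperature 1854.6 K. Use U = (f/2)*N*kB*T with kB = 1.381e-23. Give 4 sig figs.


Step 1: f/2 = 5/2 = 2.5
Step 2: N*kB*T = 8399*1.381e-23*1854.6 = 2.151e-16
Step 3: U = 2.5 * 2.151e-16 = 5.378e-16 J

5.378e-16


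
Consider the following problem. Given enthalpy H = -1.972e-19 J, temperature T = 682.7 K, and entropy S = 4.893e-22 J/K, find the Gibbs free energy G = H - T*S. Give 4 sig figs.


Step 1: T*S = 682.7 * 4.893e-22 = 3.34e-19 J
Step 2: G = H - T*S = -1.972e-19 - 3.34e-19
Step 3: G = -5.312e-19 J

-5.312e-19


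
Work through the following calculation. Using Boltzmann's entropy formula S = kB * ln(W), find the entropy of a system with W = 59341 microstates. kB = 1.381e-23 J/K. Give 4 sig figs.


Step 1: ln(W) = ln(59341) = 10.99
Step 2: S = kB * ln(W) = 1.381e-23 * 10.99
Step 3: S = 1.518e-22 J/K

1.518e-22


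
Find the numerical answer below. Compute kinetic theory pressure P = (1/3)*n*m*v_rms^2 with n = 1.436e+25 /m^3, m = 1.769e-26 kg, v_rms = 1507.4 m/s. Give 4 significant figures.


Step 1: v_rms^2 = 1507.4^2 = 2.272e+06
Step 2: n*m = 1.436e+25*1.769e-26 = 0.254
Step 3: P = (1/3)*0.254*2.272e+06 = 1.924e+05 Pa

1.924e+05


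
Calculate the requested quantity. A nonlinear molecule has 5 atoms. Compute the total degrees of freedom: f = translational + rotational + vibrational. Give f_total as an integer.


Step 1: Translational DOF = 3
Step 2: Rotational DOF (nonlinear) = 3
Step 3: Vibrational DOF = 3*5 - 6 = 9
Step 4: Total = 3 + 3 + 9 = 15

15


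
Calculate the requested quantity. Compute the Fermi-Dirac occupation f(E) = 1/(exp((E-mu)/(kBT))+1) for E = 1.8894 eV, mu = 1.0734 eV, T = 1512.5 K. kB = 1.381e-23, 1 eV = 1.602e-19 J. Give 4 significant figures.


Step 1: (E - mu) = 1.8894 - 1.0734 = 0.816 eV
Step 2: Convert: (E-mu)*eV = 1.307e-19 J
Step 3: x = (E-mu)*eV/(kB*T) = 6.258
Step 4: f = 1/(exp(6.258)+1) = 0.001911

0.001911


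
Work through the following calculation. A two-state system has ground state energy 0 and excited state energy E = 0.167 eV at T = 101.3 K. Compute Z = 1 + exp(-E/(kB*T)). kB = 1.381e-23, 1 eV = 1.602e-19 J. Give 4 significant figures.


Step 1: Compute beta*E = E*eV/(kB*T) = 0.167*1.602e-19/(1.381e-23*101.3) = 19.12
Step 2: exp(-beta*E) = exp(-19.12) = 4.95e-09
Step 3: Z = 1 + 4.95e-09 = 1

1


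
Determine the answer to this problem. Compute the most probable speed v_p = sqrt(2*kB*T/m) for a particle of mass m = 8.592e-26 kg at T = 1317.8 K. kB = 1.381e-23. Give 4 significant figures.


Step 1: Numerator = 2*kB*T = 2*1.381e-23*1317.8 = 3.64e-20
Step 2: Ratio = 3.64e-20 / 8.592e-26 = 4.236e+05
Step 3: v_p = sqrt(4.236e+05) = 650.9 m/s

650.9


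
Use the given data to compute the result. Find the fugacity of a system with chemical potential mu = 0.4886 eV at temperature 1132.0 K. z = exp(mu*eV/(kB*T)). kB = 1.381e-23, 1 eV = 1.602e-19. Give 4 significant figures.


Step 1: Convert mu to Joules: 0.4886*1.602e-19 = 7.827e-20 J
Step 2: kB*T = 1.381e-23*1132.0 = 1.563e-20 J
Step 3: mu/(kB*T) = 5.007
Step 4: z = exp(5.007) = 149.5

149.5


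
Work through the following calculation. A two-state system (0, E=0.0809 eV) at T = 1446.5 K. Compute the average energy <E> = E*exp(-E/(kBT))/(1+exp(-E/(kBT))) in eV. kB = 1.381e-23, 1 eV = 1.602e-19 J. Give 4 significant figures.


Step 1: beta*E = 0.0809*1.602e-19/(1.381e-23*1446.5) = 0.6488
Step 2: exp(-beta*E) = 0.5227
Step 3: <E> = 0.0809*0.5227/(1+0.5227) = 0.02777 eV

0.02777


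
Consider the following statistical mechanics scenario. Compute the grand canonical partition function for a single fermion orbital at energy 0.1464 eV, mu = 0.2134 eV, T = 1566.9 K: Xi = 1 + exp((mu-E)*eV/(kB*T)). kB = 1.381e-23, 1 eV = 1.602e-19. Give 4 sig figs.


Step 1: (mu - E) = 0.2134 - 0.1464 = 0.067 eV
Step 2: x = (mu-E)*eV/(kB*T) = 0.067*1.602e-19/(1.381e-23*1566.9) = 0.496
Step 3: exp(x) = 1.642
Step 4: Xi = 1 + 1.642 = 2.642

2.642
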